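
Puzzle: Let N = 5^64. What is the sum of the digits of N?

5^64 = 542101086242752217003726400434970855712890625
Sum of its 45 digits: 166.

166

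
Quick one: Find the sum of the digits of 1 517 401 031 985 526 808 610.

81

1+5+1+7+4+0+1+0+3+1+9+8+5+5+2+6+8+0+8+6+1+0 = 81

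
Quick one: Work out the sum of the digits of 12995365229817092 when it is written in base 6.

12995365229817092 in base 6 is 331542500211524015512.
Digit sum: 3+3+1+5+4+2+5+0+0+2+1+1+5+2+4+0+1+5+5+1+2 = 52.

52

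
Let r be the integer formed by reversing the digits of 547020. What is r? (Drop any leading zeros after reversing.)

20745

Reversing 547020 gives 20745.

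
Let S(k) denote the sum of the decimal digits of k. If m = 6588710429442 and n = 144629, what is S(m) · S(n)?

1560

S(6588710429442) = 6+5+8+8+7+1+0+4+2+9+4+4+2 = 60.
S(144629) = 1+4+4+6+2+9 = 26.
60 · 26 = 1560.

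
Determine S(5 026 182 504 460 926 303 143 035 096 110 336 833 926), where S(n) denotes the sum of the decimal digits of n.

142

5+0+2+6+1+8+2+5+0+4+4+6+0+9+2+6+3+0+3+1+4+3+0+3+5+0+9+6+1+1+0+3+3+6+8+3+3+9+2+6 = 142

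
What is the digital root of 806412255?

6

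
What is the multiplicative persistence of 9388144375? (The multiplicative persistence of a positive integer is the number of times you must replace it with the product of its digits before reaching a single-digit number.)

2

9388144375 → 2903040 → 0 (2 steps)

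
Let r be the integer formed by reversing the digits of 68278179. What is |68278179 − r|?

28909107

Reverse of 68278179 is 97187286.
|68278179 − 97187286| = 28909107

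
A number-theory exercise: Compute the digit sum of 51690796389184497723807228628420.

5+1+6+9+0+7+9+6+3+8+9+1+8+4+4+9+7+7+2+3+8+0+7+2+2+8+6+2+8+4+2+0 = 157

157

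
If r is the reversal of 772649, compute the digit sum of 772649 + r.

34

Reversal of 772649 is 946277; 772649 + 946277 = 1718926.
Digit sum of 1718926: 1+7+1+8+9+2+6 = 34.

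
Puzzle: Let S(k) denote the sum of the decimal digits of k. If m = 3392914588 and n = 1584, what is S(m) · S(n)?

S(3392914588) = 3+3+9+2+9+1+4+5+8+8 = 52.
S(1584) = 1+5+8+4 = 18.
52 · 18 = 936.

936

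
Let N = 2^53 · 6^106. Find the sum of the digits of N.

477

2^53 · 6^106 = 274550545448385524370586339506608799208039968035104285924445848164065335455078807897068389376458752
Sum of its 99 digits: 477.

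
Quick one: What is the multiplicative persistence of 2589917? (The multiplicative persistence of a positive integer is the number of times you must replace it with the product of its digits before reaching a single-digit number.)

2589917 → 45360 → 0 (2 steps)

2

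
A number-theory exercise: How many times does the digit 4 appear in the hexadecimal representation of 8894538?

1

8894538 in base 16 is 87B84A.
The digit 4 appears 1 time.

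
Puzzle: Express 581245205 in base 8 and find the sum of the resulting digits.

30

581245205 in base 8 is 4251214425.
Digit sum: 4+2+5+1+2+1+4+4+2+5 = 30.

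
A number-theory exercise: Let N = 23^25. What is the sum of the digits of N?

23^25 = 11045767571919545466173812409689943
Sum of its 35 digits: 167.

167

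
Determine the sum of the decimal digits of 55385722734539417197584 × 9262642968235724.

183

55385722734539417197584 × 9262642968235724 = 513018175227735007529896273768795290816
Sum of its 39 digits: 183.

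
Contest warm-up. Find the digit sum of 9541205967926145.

75

9+5+4+1+2+0+5+9+6+7+9+2+6+1+4+5 = 75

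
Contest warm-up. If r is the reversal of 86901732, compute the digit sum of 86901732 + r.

Reversal of 86901732 is 23710968; 86901732 + 23710968 = 110612700.
Digit sum of 110612700: 1+1+0+6+1+2+7+0+0 = 18.

18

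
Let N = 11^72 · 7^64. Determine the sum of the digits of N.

11^72 · 7^64 = 1165595581092867512973994638835309850974959903254733080155299073157929743078172513732451568030585667855720411773043590478804122721
Sum of its 130 digits: 592.

592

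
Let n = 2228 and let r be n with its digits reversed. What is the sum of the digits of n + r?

10

Reversal of 2228 is 8222; 2228 + 8222 = 10450.
Digit sum of 10450: 1+0+4+5+0 = 10.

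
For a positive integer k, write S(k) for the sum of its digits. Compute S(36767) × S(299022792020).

S(36767) = 3+6+7+6+7 = 29.
S(299022792020) = 2+9+9+0+2+2+7+9+2+0+2+0 = 44.
29 · 44 = 1276.

1276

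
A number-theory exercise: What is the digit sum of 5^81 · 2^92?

5^81 · 2^92 = 2048000000000000000000000000000000000000000000000000000000000000000000000000000000000
Sum of its 85 digits: 14.

14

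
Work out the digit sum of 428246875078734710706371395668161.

4+2+8+2+4+6+8+7+5+0+7+8+7+3+4+7+1+0+7+0+6+3+7+1+3+9+5+6+6+8+1+6+1 = 152

152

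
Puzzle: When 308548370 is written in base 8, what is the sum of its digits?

18

308548370 in base 8 is 2231011422.
Digit sum: 2+2+3+1+0+1+1+4+2+2 = 18.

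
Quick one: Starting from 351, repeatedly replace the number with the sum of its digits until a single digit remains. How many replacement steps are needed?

351 → 9 (1 step)

1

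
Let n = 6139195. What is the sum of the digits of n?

34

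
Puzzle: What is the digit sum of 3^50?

3^50 = 717897987691852588770249
Sum of its 24 digits: 144.

144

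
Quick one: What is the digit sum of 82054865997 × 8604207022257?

82054865997 × 8604207022257 = 706017054221744531495229
Sum of its 24 digits: 90.

90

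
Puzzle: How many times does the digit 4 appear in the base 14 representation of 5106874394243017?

5106874394243017 in base 14 is 6611407A60DA9B.
The digit 4 appears 1 time.

1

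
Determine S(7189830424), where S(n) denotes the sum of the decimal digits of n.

7+1+8+9+8+3+0+4+2+4 = 46

46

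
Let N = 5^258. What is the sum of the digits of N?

5^258 = 2159042138773611156346587965700099892779000091109070346255925867542147950790606764492876875868072056640136823486537415899248774736707986673413250944264518693671561777591705322265625
Sum of its 181 digits: 847.

847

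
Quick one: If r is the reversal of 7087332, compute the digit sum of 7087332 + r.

33

Reversal of 7087332 is 2337807; 7087332 + 2337807 = 9425139.
Digit sum of 9425139: 9+4+2+5+1+3+9 = 33.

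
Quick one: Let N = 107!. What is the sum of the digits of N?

594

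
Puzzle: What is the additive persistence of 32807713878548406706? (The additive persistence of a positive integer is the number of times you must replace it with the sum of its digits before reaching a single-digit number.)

32807713878548406706 → 94 → 13 → 4 (3 steps)

3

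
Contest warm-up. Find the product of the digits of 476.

168

4×7×6 = 168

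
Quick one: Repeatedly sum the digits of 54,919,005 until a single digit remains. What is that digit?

5+4+9+1+9+0+0+5 = 33
3+3 = 6

6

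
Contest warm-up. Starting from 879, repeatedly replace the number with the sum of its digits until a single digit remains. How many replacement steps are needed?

2

879 → 24 → 6 (2 steps)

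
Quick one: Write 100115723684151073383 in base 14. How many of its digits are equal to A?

1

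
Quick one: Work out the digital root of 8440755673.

8+4+4+0+7+5+5+6+7+3 = 49
4+9 = 13
1+3 = 4

4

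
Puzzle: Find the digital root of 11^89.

The digital root of n equals n mod 9 (or 9 when 9 | n), so we need 11^89 mod 9.
11^89 ≡ 5 (mod 9), so the digital root is 5.

5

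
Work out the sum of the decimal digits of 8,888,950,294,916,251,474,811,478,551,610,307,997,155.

193

8+8+8+8+9+5+0+2+9+4+9+1+6+2+5+1+4+7+4+8+1+1+4+7+8+5+5+1+6+1+0+3+0+7+9+9+7+1+5+5 = 193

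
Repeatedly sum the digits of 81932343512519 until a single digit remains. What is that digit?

2

8+1+9+3+2+3+4+3+5+1+2+5+1+9 = 56
5+6 = 11
1+1 = 2
(Equivalently, 81932343512519 mod 9 = 2.)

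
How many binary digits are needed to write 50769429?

26

50769429 in base 2 is 11000001101010111000010101, which has 26 digits.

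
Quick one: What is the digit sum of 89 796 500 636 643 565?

8+9+7+9+6+5+0+0+6+3+6+6+4+3+5+6+5 = 88

88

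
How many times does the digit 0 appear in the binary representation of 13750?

13750 in base 2 is 11010110110110.
The digit 0 appears 5 times.

5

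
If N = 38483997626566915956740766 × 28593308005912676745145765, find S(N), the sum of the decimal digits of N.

38483997626566915956740766 × 28593308005912676745145765 = 1100384797435240248388050416471755079626120987755990
Sum of its 52 digits: 228.

228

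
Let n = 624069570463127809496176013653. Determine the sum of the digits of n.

130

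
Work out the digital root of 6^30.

9

The digital root of n equals n mod 9 (or 9 when 9 | n), so we need 6^30 mod 9.
6^30 ≡ 0 (mod 9), so the digital root is 9.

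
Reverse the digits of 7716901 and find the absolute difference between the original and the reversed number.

6620724

Reverse of 7716901 is 1096177.
|7716901 − 1096177| = 6620724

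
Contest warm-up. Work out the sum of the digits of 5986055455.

5+9+8+6+0+5+5+4+5+5 = 52

52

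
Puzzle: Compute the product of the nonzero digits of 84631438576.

8×4×6×3×1×4×3×8×5×7×6 = 11612160

11612160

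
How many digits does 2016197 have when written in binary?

2016197 in base 2 is 111101100001111000101, which has 21 digits.

21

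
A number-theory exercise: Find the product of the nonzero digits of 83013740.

2016

8×3×1×3×7×4 = 2016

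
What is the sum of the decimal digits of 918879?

42

9+1+8+8+7+9 = 42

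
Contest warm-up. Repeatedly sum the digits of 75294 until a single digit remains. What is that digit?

7+5+2+9+4 = 27
2+7 = 9

9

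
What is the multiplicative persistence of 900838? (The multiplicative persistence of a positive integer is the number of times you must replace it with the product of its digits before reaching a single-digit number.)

1

900838 → 0 (1 step)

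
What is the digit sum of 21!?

21! = 51090942171709440000
Sum of its 20 digits: 63.

63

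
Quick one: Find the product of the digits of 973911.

1701

9×7×3×9×1×1 = 1701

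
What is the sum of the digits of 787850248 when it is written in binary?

14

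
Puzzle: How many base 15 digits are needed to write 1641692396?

8

1641692396 in base 15 is 991D759B, which has 8 digits.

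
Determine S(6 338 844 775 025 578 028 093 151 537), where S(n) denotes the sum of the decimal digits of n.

126

6+3+3+8+8+4+4+7+7+5+0+2+5+5+7+8+0+2+8+0+9+3+1+5+1+5+3+7 = 126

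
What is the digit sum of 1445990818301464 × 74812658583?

1445990818301464 × 74812658583 = 108178417403740214201065512
Sum of its 27 digits: 84.

84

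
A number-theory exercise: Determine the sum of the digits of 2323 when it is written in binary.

5

2323 in base 2 is 100100010011.
Digit sum: 1+0+0+1+0+0+0+1+0+0+1+1 = 5.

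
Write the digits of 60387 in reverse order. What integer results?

Reversing 60387 gives 78306.

78306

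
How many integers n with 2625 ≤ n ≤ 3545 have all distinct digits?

The integers in [2625, 3545] that have all distinct digits: 2630, 2631, 2634, 2635, 2637, 2638, …, 3541, 3542.
458 qualify.

458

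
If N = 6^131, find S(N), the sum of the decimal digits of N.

6^131 = 866590253542288183694051531743727863541126937352231440806438030493578436223913165685106824007076806656
Sum of its 102 digits: 432.

432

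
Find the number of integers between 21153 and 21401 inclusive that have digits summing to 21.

9

The integers in [21153, 21401] that have digits summing to 21: 21189, 21198, 21279, 21288, 21297, 21369, 21378, 21387, 21396.
9 qualify.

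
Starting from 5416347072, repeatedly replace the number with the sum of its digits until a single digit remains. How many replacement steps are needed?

5416347072 → 39 → 12 → 3 (3 steps)

3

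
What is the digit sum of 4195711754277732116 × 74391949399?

4195711754277732116 × 74391949399 = 312127176517018569365949198284
Sum of its 30 digits: 140.

140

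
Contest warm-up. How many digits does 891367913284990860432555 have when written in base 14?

21

891367913284990860432555 in base 14 is A921685830645A4A54239, which has 21 digits.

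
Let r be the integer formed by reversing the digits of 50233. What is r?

33205

Reversing 50233 gives 33205.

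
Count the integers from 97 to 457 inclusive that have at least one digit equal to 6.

63

The integers in [97, 457] that have at least one digit equal to 6: 106, 116, 126, 136, 146, 156, …, 446, 456.
63 qualify.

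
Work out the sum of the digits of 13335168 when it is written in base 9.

32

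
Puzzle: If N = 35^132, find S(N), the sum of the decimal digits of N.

35^132 = 656117851705978319536391560576488215917064798399165529503538822401795646270589689528191699487437533376082979631998646484252702286753030542044657471573292464419647519735523388817455270327627658843994140625
Sum of its 204 digits: 991.

991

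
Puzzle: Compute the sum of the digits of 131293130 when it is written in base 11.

30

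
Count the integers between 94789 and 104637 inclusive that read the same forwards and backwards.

The integers in [94789, 104637] that read the same forwards and backwards: 94849, 94949, 95059, 95159, 95259, 95359, …, 103301, 104401.
57 qualify.

57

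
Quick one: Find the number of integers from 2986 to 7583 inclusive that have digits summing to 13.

226

The integers in [2986, 7583] that have digits summing to 13: 3019, 3028, 3037, 3046, 3055, 3064, …, 7501, 7510.
226 qualify.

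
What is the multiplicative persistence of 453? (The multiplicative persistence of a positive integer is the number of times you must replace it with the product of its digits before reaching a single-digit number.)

453 → 60 → 0 (2 steps)

2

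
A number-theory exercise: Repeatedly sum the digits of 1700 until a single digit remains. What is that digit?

1+7+0+0 = 8
(Equivalently, 1700 mod 9 = 8.)

8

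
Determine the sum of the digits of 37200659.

3+7+2+0+0+6+5+9 = 32

32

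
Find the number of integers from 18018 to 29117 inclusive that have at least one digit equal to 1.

The integers in [18018, 29117] that have at least one digit equal to 1: 18018, 18019, 18020, 18021, 18022, 18023, …, 29116, 29117.
5187 qualify.

5187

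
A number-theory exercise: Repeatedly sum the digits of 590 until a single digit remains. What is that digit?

5+9+0 = 14
1+4 = 5

5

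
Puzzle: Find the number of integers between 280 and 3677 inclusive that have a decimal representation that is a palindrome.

The integers in [280, 3677] that have a decimal representation that is a palindrome: 282, 292, 303, 313, 323, 333, …, 3553, 3663.
99 qualify.

99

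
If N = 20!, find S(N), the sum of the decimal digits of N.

20! = 2432902008176640000
Sum of its 19 digits: 54.

54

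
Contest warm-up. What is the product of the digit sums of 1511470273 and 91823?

S(1511470273) = 1+5+1+1+4+7+0+2+7+3 = 31.
S(91823) = 9+1+8+2+3 = 23.
31 · 23 = 713.

713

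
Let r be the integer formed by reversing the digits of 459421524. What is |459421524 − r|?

Reverse of 459421524 is 425124954.
|459421524 − 425124954| = 34296570

34296570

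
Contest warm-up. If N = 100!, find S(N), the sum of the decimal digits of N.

100! = 93326215443944152681699238856266700490715968264381621468592963895217599993229915608941463976156518286253697920827223758251185210916864000000000000000000000000
Sum of its 158 digits: 648.

648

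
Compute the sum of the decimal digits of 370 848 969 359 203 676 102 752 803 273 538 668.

171

3+7+0+8+4+8+9+6+9+3+5+9+2+0+3+6+7+6+1+0+2+7+5+2+8+0+3+2+7+3+5+3+8+6+6+8 = 171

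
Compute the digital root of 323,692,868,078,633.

3+2+3+6+9+2+8+6+8+0+7+8+6+3+3 = 74
7+4 = 11
1+1 = 2
(Equivalently, 323,692,868,078,633 mod 9 = 2.)

2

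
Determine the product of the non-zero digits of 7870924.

7×8×7×9×2×4 = 28224

28224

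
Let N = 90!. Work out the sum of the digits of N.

90! = 1485715964481761497309522733620825737885569961284688766942216863704985393094065876545992131370884059645617234469978112000000000000000000000
Sum of its 139 digits: 585.

585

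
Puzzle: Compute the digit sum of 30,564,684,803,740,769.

80

3+0+5+6+4+6+8+4+8+0+3+7+4+0+7+6+9 = 80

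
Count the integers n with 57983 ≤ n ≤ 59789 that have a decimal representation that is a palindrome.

17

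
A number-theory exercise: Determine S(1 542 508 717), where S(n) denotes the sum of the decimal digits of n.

40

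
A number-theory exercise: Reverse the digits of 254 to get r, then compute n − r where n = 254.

Reverse of 254 is 452.
254 − 452 = -198

-198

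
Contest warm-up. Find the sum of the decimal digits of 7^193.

7^193 = 12703451175365897318074344159098934311650015299954263056027602789453769587531267039819879004386369685970332148111933820303327428371904795727910691083938320809766407
Sum of its 164 digits: 736.

736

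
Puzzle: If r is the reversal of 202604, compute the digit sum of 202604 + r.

Reversal of 202604 is 406202; 202604 + 406202 = 608806.
Digit sum of 608806: 6+0+8+8+0+6 = 28.

28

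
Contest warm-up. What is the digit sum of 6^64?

252

6^64 = 63340286662973277706162286946811886609896461828096
Sum of its 50 digits: 252.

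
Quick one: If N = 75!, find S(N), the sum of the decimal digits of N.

75! = 24809140811395398091946477116594033660926243886570122837795894512655842677572867409443815424000000000000000000
Sum of its 110 digits: 432.

432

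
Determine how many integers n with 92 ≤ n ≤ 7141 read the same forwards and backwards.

The integers in [92, 7141] that read the same forwards and backwards: 99, 101, 111, 121, 131, 141, …, 7007, 7117.
153 qualify.

153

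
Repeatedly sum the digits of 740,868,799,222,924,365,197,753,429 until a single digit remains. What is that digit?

5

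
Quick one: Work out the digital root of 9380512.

1

9+3+8+0+5+1+2 = 28
2+8 = 10
1+0 = 1
(Equivalently, 9380512 mod 9 = 1.)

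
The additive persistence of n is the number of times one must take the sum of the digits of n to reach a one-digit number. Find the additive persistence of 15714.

15714 → 18 → 9 (2 steps)

2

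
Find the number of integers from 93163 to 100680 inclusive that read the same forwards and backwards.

The integers in [93163, 100680] that read the same forwards and backwards: 93239, 93339, 93439, 93539, 93639, 93739, …, 99999, 100001.
69 qualify.

69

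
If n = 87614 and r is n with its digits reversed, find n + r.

129292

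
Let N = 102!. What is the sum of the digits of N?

630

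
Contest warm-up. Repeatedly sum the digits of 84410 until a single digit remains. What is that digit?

8

8+4+4+1+0 = 17
1+7 = 8
(Equivalently, 84410 mod 9 = 8.)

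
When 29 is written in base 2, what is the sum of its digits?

29 in base 2 is 11101.
Digit sum: 1+1+1+0+1 = 4.

4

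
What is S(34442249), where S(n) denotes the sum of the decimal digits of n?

3+4+4+4+2+2+4+9 = 32

32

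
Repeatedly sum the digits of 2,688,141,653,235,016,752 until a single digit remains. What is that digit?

3

2+6+8+8+1+4+1+6+5+3+2+3+5+0+1+6+7+5+2 = 75
7+5 = 12
1+2 = 3
(Equivalently, 2,688,141,653,235,016,752 mod 9 = 3.)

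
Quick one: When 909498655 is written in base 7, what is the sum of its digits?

31

909498655 in base 7 is 31352416402.
Digit sum: 3+1+3+5+2+4+1+6+4+0+2 = 31.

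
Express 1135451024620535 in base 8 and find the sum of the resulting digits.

77

1135451024620535 in base 8 is 40212771276675767.
Digit sum: 4+0+2+1+2+7+7+1+2+7+6+6+7+5+7+6+7 = 77.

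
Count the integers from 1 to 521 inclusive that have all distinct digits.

396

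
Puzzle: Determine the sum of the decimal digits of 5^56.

196

5^56 = 1387778780781445675529539585113525390625
Sum of its 40 digits: 196.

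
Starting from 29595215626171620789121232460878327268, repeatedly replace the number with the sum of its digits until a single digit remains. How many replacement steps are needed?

29595215626171620789121232460878327268 → 165 → 12 → 3 (3 steps)

3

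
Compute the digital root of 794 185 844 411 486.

7+9+4+1+8+5+8+4+4+4+1+1+4+8+6 = 74
7+4 = 11
1+1 = 2

2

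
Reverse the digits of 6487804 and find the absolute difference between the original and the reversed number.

Reverse of 6487804 is 4087846.
|6487804 − 4087846| = 2399958

2399958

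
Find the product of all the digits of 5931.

5×9×3×1 = 135

135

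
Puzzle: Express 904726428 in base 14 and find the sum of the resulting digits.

47

904726428 in base 14 is 8822AB24.
Digit sum: 8+8+2+2+10+11+2+4 = 47.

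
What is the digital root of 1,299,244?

1+2+9+9+2+4+4 = 31
3+1 = 4

4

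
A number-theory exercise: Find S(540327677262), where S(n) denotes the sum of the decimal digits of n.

5+4+0+3+2+7+6+7+7+2+6+2 = 51

51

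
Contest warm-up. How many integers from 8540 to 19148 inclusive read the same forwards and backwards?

The integers in [8540, 19148] that read the same forwards and backwards: 8558, 8668, 8778, 8888, 8998, 9009, …, 18981, 19091.
106 qualify.

106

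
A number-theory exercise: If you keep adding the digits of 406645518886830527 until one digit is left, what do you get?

4+0+6+6+4+5+5+1+8+8+8+6+8+3+0+5+2+7 = 86
8+6 = 14
1+4 = 5
(Equivalently, 406645518886830527 mod 9 = 5.)

5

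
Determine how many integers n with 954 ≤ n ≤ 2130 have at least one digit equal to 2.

406

The integers in [954, 2130] that have at least one digit equal to 2: 962, 972, 982, 992, 1002, 1012, …, 2129, 2130.
406 qualify.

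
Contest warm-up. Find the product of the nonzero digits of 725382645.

7×2×5×3×8×2×6×4×5 = 403200

403200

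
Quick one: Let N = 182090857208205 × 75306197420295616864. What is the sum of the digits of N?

111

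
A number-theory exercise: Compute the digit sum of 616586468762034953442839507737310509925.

182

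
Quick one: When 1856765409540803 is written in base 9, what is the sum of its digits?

1856765409540803 in base 9 is 10014231055420528.
Digit sum: 1+0+0+1+4+2+3+1+0+5+5+4+2+0+5+2+8 = 43.

43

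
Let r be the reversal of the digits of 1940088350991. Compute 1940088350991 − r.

-50450449500

Reverse of 1940088350991 is 1990538800491.
1940088350991 − 1990538800491 = -50450449500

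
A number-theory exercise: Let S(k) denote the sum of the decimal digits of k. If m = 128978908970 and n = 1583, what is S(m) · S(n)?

S(128978908970) = 1+2+8+9+7+8+9+0+8+9+7+0 = 68.
S(1583) = 1+5+8+3 = 17.
68 · 17 = 1156.

1156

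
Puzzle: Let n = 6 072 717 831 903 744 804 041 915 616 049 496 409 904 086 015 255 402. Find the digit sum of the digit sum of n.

3

First digit sum: 210.
2+1+0 = 3.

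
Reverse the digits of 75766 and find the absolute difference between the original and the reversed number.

Reverse of 75766 is 66757.
|75766 − 66757| = 9009

9009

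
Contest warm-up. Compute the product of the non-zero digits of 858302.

1920

8×5×8×3×2 = 1920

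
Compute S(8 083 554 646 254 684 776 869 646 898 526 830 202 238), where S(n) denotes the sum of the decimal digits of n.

203

8+0+8+3+5+5+4+6+4+6+2+5+4+6+8+4+7+7+6+8+6+9+6+4+6+8+9+8+5+2+6+8+3+0+2+0+2+2+3+8 = 203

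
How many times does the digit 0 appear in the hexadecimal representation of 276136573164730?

276136573164730 in base 16 is FB250E5A5CBA.
The digit 0 appears 1 time.

1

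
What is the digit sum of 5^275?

5^275 = 1647218428629769253804464695510940469954681465995079304699650472673147545464024936289121151632745404541120013035993511886023540295950307215433693652545561747491120740960468538105487823486328125
Sum of its 193 digits: 839.

839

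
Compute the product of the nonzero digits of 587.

5×8×7 = 280

280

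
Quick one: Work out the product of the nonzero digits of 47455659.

756000

4×7×4×5×5×6×5×9 = 756000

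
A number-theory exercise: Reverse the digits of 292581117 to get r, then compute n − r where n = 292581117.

-418604175

Reverse of 292581117 is 711185292.
292581117 − 711185292 = -418604175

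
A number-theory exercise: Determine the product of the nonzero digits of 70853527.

58800

7×8×5×3×5×2×7 = 58800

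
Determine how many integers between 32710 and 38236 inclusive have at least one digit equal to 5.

2182

The integers in [32710, 38236] that have at least one digit equal to 5: 32715, 32725, 32735, 32745, 32750, 32751, …, 38225, 38235.
2182 qualify.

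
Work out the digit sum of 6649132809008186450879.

104

6+6+4+9+1+3+2+8+0+9+0+0+8+1+8+6+4+5+0+8+7+9 = 104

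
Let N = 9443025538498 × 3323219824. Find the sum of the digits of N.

109

9443025538498 × 3323219824 = 31381249668074828784352
Sum of its 23 digits: 109.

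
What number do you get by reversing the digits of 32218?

81223

Reversing 32218 gives 81223.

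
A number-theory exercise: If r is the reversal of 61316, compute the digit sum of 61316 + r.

Reversal of 61316 is 61316; 61316 + 61316 = 122632.
Digit sum of 122632: 1+2+2+6+3+2 = 16.

16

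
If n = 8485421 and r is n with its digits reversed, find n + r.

9731269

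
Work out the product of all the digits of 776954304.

0

7×7×6×9×5×4×3×0×4 = 0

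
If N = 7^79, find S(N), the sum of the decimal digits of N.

7^79 = 5790887942449198118866552301288096257267888893001726249456064921143
Sum of its 67 digits: 322.

322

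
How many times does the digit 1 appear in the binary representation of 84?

84 in base 2 is 1010100.
The digit 1 appears 3 times.

3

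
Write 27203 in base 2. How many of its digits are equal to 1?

27203 in base 2 is 110101001000011.
The digit 1 appears 7 times.

7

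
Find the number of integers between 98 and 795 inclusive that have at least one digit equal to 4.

214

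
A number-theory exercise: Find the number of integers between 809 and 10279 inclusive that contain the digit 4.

The integers in [809, 10279] that contain the digit 4: 814, 824, 834, 840, 841, 842, …, 10264, 10274.
3260 qualify.

3260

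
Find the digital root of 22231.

2+2+2+3+1 = 10
1+0 = 1

1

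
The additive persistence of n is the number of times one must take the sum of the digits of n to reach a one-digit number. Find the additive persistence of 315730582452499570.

315730582452499570 → 79 → 16 → 7 (3 steps)

3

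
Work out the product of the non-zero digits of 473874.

18816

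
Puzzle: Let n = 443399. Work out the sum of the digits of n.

32

4+4+3+3+9+9 = 32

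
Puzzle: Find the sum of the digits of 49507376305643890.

79

4+9+5+0+7+3+7+6+3+0+5+6+4+3+8+9+0 = 79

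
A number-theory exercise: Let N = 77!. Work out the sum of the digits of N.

432

77! = 145183092028285869634070784086308284983740379224208358846781574688061991349156420080065207861248000000000000000000
Sum of its 114 digits: 432.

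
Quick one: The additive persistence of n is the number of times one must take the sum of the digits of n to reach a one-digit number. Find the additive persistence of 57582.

2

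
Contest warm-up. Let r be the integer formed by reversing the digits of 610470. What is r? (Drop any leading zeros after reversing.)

Reversing 610470 gives 74016.

74016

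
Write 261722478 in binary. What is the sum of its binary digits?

16

261722478 in base 2 is 1111100110011001000101101110.
Digit sum: 1+1+1+1+1+0+0+1+1+0+0+1+1+0+0+1+0+0+0+1+0+1+1+0+1+1+1+0 = 16.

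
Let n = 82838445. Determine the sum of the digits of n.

42

8+2+8+3+8+4+4+5 = 42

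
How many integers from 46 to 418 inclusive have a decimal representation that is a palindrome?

37

The integers in [46, 418] that have a decimal representation that is a palindrome: 55, 66, 77, 88, 99, 101, …, 404, 414.
37 qualify.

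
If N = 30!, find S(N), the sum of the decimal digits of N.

117

30! = 265252859812191058636308480000000
Sum of its 33 digits: 117.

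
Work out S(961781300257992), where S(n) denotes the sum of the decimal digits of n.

69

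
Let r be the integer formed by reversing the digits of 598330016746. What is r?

647610033895

Reversing 598330016746 gives 647610033895.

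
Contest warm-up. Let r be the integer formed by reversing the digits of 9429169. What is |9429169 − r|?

Reverse of 9429169 is 9619249.
|9429169 − 9619249| = 190080

190080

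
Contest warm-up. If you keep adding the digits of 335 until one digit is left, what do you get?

2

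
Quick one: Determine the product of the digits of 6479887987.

6×4×7×9×8×8×7×9×8×7 = 341397504

341397504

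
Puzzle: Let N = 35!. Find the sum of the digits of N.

35! = 10333147966386144929666651337523200000000
Sum of its 41 digits: 144.

144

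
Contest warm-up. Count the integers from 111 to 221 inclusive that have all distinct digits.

The integers in [111, 221] that have all distinct digits: 120, 123, 124, 125, 126, 127, …, 218, 219.
80 qualify.

80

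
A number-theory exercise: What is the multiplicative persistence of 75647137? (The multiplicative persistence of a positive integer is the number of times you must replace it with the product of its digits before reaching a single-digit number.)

75647137 → 123480 → 0 (2 steps)

2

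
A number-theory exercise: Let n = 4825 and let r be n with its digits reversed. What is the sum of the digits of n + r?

11

Reversal of 4825 is 5284; 4825 + 5284 = 10109.
Digit sum of 10109: 1+0+1+0+9 = 11.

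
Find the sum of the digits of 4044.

12

4+0+4+4 = 12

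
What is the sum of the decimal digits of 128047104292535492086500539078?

1+2+8+0+4+7+1+0+4+2+9+2+5+3+5+4+9+2+0+8+6+5+0+0+5+3+9+0+7+8 = 119

119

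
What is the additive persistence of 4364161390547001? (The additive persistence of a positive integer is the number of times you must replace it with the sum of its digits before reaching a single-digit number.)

2

4364161390547001 → 54 → 9 (2 steps)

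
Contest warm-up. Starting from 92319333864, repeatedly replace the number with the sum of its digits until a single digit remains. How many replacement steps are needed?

92319333864 → 51 → 6 (2 steps)

2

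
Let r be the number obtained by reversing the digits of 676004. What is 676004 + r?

1076680

Reverse of 676004 is 400676.
676004 + 400676 = 1076680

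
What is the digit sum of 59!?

324

59! = 138683118545689835737939019720389406345902876772687432540821294940160000000000000
Sum of its 81 digits: 324.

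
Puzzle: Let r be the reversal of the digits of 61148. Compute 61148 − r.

-22968

Reverse of 61148 is 84116.
61148 − 84116 = -22968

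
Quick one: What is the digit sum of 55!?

279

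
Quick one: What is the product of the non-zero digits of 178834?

1×7×8×8×3×4 = 5376

5376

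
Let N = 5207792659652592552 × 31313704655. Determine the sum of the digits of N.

132

5207792659652592552 × 31313704655 = 163075281248838218078380729560
Sum of its 30 digits: 132.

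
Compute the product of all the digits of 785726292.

7×8×5×7×2×6×2×9×2 = 846720

846720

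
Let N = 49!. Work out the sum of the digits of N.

225

49! = 608281864034267560872252163321295376887552831379210240000000000
Sum of its 63 digits: 225.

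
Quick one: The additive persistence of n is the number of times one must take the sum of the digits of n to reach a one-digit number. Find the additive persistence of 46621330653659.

3

46621330653659 → 59 → 14 → 5 (3 steps)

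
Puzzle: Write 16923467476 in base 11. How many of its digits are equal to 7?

16923467476 in base 11 is 71A4946663.
The digit 7 appears 1 time.

1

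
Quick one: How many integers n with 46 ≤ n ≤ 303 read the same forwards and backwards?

26

The integers in [46, 303] that read the same forwards and backwards: 55, 66, 77, 88, 99, 101, …, 292, 303.
26 qualify.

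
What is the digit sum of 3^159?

3^159 = 7282483350946404208076885500996745047522350034970917293604274649554310785067
Sum of its 76 digits: 333.

333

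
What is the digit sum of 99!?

648

99! = 933262154439441526816992388562667004907159682643816214685929638952175999932299156089414639761565182862536979208272237582511852109168640000000000000000000000
Sum of its 156 digits: 648.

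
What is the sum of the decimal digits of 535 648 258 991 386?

5+3+5+6+4+8+2+5+8+9+9+1+3+8+6 = 82

82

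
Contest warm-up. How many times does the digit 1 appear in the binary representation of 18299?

10

18299 in base 2 is 100011101111011.
The digit 1 appears 10 times.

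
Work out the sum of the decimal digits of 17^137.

746

17^137 = 3728225982844363781861724425971421229162457931028002814263570949119583604823620976232351255290005466648976059071292113794375721986638323744243939139560361849062298463377
Sum of its 169 digits: 746.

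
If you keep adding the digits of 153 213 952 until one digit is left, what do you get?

4

1+5+3+2+1+3+9+5+2 = 31
3+1 = 4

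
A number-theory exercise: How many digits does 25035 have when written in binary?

15

25035 in base 2 is 110000111001011, which has 15 digits.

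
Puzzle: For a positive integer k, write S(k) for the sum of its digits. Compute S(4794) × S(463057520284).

1104

S(4794) = 4+7+9+4 = 24.
S(463057520284) = 4+6+3+0+5+7+5+2+0+2+8+4 = 46.
24 · 46 = 1104.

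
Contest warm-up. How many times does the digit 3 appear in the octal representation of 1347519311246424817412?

1347519311246424817412 in base 8 is 222062262241660614037404.
The digit 3 appears 1 time.

1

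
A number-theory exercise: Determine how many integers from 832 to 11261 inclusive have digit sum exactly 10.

The integers in [832, 11261] that have digit sum exactly 10: 901, 910, 1009, 1018, 1027, 1036, …, 11251, 11260.
300 qualify.

300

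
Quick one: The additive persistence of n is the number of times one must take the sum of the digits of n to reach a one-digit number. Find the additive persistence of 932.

932 → 14 → 5 (2 steps)

2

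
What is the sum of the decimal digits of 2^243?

323

2^243 = 14134776518227074636666380005943348126619871175004951664972849610340958208
Sum of its 74 digits: 323.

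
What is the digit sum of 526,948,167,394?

5+2+6+9+4+8+1+6+7+3+9+4 = 64

64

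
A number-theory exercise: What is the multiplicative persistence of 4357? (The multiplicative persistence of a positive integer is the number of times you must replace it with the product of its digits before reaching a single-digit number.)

2

4357 → 420 → 0 (2 steps)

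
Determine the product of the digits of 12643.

144

1×2×6×4×3 = 144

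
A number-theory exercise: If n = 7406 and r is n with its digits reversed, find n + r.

13453

Reverse of 7406 is 6047.
7406 + 6047 = 13453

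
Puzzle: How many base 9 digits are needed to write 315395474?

315395474 in base 9 is 728422225, which has 9 digits.

9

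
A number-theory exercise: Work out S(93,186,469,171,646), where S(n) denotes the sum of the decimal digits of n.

71

9+3+1+8+6+4+6+9+1+7+1+6+4+6 = 71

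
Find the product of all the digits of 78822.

7×8×8×2×2 = 1792

1792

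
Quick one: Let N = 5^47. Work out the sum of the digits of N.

5^47 = 710542735760100185871124267578125
Sum of its 33 digits: 128.

128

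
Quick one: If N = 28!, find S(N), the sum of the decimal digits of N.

90

28! = 304888344611713860501504000000
Sum of its 30 digits: 90.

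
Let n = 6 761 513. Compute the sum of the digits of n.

6+7+6+1+5+1+3 = 29

29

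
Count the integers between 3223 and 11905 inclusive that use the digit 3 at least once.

The integers in [3223, 11905] that use the digit 3 at least once: 3223, 3224, 3225, 3226, 3227, 3228, …, 11893, 11903.
2927 qualify.

2927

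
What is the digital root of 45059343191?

8

4+5+0+5+9+3+4+3+1+9+1 = 44
4+4 = 8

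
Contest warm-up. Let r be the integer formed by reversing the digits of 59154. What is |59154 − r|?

13959

Reverse of 59154 is 45195.
|59154 − 45195| = 13959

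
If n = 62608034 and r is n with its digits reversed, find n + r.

Reverse of 62608034 is 43080626.
62608034 + 43080626 = 105688660

105688660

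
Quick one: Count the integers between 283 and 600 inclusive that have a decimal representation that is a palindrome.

31

The integers in [283, 600] that have a decimal representation that is a palindrome: 292, 303, 313, 323, 333, 343, …, 585, 595.
31 qualify.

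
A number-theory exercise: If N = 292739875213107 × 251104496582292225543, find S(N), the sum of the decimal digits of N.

162

292739875213107 × 251104496582292225543 = 73508298994950279272092176433792101
Sum of its 35 digits: 162.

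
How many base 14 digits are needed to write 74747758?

7

74747758 in base 14 is 9CDA618, which has 7 digits.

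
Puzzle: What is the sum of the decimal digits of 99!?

99! = 933262154439441526816992388562667004907159682643816214685929638952175999932299156089414639761565182862536979208272237582511852109168640000000000000000000000
Sum of its 156 digits: 648.

648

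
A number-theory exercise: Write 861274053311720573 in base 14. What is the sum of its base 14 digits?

861274053311720573 in base 14 is 577191485D392697.
Digit sum: 5+7+7+1+9+1+4+8+5+13+3+9+2+6+9+7 = 96.

96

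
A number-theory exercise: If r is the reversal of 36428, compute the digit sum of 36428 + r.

Reversal of 36428 is 82463; 36428 + 82463 = 118891.
Digit sum of 118891: 1+1+8+8+9+1 = 28.

28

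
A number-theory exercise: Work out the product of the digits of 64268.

2304

6×4×2×6×8 = 2304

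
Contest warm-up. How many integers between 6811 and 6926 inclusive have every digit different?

The integers in [6811, 6926] that have every digit different: 6812, 6813, 6814, 6815, 6817, 6819, …, 6924, 6925.
67 qualify.

67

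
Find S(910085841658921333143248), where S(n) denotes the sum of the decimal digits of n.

9+1+0+0+8+5+8+4+1+6+5+8+9+2+1+3+3+3+1+4+3+2+4+8 = 98

98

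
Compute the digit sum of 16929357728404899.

93

1+6+9+2+9+3+5+7+7+2+8+4+0+4+8+9+9 = 93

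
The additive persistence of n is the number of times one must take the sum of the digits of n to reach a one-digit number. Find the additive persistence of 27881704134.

2

27881704134 → 45 → 9 (2 steps)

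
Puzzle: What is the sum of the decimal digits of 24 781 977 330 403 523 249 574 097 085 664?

2+4+7+8+1+9+7+7+3+3+0+4+0+3+5+2+3+2+4+9+5+7+4+0+9+7+0+8+5+6+6+4 = 144

144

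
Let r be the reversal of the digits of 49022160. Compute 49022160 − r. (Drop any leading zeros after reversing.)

Reverse of 49022160 is 6122094.
49022160 − 6122094 = 42900066

42900066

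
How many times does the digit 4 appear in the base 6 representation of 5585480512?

2

5585480512 in base 6 is 2322124122024.
The digit 4 appears 2 times.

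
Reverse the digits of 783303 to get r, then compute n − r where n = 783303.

479916

Reverse of 783303 is 303387.
783303 − 303387 = 479916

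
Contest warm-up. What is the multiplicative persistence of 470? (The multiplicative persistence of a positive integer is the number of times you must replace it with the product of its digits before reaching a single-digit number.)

1

470 → 0 (1 step)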